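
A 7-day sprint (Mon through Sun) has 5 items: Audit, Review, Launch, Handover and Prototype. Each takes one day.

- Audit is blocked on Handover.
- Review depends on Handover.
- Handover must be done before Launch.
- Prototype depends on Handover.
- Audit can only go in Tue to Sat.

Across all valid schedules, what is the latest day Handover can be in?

Downstream work caps Handover at Fri.
Handover at Fri is achievable: Prototype=Sat, Review=Sat, Audit=Sat, Handover=Fri, Launch=Sat.

Fri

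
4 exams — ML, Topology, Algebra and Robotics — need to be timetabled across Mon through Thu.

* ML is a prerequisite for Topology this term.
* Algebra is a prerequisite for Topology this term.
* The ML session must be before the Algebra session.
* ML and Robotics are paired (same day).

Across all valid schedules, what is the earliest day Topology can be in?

Precedence pushes Topology to at least Wed.
Topology at Wed is achievable: Robotics in Mon, ML in Mon, Topology in Wed, Algebra in Tue.

Wed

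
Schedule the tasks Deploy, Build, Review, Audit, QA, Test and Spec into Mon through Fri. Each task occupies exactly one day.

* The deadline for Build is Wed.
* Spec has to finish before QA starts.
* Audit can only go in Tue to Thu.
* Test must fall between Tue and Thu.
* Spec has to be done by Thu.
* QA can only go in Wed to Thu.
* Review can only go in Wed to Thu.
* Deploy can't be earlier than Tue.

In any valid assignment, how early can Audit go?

Tue

Audit is available from Tue; Audit's own window allows nothing later than Thu.
Audit at Tue is achievable: QA in Wed, Build in Mon, Test in Tue, Deploy in Tue, Audit in Tue, Review in Wed, Spec in Mon.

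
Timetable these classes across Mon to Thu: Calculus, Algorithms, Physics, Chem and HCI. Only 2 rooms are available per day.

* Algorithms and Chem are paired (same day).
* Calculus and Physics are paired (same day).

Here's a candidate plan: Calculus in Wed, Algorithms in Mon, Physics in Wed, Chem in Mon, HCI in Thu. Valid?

Calculus and Physics are paired (same day) — holds.
Only 2 rooms are available per day — holds.
Algorithms and Chem are paired (same day) — holds.

Valid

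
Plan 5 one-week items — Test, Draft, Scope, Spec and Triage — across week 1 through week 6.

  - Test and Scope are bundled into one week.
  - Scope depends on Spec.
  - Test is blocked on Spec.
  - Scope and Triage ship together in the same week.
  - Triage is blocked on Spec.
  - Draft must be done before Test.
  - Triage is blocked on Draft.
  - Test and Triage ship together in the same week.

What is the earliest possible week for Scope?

week 2

Precedence pushes Scope to at least week 2.
Scope at week 2 is achievable: Test=week 2, Triage=week 2, Scope=week 2, Spec=week 1, Draft=week 1.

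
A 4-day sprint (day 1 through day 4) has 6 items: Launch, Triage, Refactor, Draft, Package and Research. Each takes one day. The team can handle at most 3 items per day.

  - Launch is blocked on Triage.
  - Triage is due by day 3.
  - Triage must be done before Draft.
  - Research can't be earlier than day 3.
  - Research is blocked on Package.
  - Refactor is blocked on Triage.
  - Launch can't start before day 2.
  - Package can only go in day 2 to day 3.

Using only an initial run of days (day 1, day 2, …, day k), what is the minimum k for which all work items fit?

The precedence chain requires at least 2 distinct days.
With at most 3 per day and 6 work items, at least 2 days are needed.
Research can't be placed before day 3, so the schedule must run through at least day 3.
3 works (last occupied day: day 3): for example Launch in day 2; Triage in day 1; Research in day 3; Refactor in day 2; Package in day 2; Draft in day 3.

3 days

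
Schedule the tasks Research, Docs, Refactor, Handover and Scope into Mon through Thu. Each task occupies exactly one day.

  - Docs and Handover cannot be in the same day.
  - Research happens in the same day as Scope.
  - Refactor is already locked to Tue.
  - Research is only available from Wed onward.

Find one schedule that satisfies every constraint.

Docs in Mon, Handover in Tue, Scope in Wed, Refactor in Tue, Research in Wed

Checking: Docs(Mon) != Handover(Tue); Research = Scope = Wed; Refactor=Tue in [Tue,Tue]; Research=Wed in [Wed,Thu].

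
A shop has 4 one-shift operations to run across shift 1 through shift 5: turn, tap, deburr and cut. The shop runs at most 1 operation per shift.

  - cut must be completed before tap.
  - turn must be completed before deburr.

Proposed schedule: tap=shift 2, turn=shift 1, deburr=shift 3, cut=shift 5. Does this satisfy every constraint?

No — it violates: cut must be completed before tap

The shop runs at most 1 operation per shift — holds.
turn must be completed before deburr — holds.
cut must be completed before tap — violated.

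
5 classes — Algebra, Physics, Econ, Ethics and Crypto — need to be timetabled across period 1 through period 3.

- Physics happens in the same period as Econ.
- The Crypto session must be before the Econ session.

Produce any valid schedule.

Econ -> period 2, Algebra -> period 1, Crypto -> period 1, Physics -> period 2, Ethics -> period 1

Checking: Crypto(period 1) before Econ(period 2); Physics = Econ = period 2.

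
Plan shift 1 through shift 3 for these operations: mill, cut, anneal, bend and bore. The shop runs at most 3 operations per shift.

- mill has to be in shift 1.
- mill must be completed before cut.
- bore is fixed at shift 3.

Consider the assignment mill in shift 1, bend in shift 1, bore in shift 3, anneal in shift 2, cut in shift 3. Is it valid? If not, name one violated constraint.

The shop runs at most 3 operations per shift — holds.
mill has to be in shift 1 — holds.
mill must be completed before cut — holds.
bore is fixed at shift 3 — holds.

Valid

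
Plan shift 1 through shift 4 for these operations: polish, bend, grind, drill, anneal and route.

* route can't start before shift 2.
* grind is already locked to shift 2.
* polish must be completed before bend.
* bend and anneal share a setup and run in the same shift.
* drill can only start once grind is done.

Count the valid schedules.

36

Splitting on polish: it can be shift 1 (18), shift 2 (12), shift 3 (6). Listing each branch's schedules as (bend, grind, drill, anneal, route) by shift number:
polish=shift 1: (2,2,3,2,2) (2,2,3,2,3) (2,2,3,2,4) (2,2,4,2,2) (2,2,4,2,3) (2,2,4,2,4) (3,2,3,3,2) (3,2,3,3,3) (3,2,3,3,4) (3,2,4,3,2) (3,2,4,3,3) (3,2,4,3,4) (4,2,3,4,2) (4,2,3,4,3) (4,2,3,4,4) (4,2,4,4,2) (4,2,4,4,3) (4,2,4,4,4) — 18.
polish=shift 2: (3,2,3,3,2) (3,2,3,3,3) (3,2,3,3,4) (3,2,4,3,2) (3,2,4,3,3) (3,2,4,3,4) (4,2,3,4,2) (4,2,3,4,3) (4,2,3,4,4) (4,2,4,4,2) (4,2,4,4,3) (4,2,4,4,4) — 12.
polish=shift 3: (4,2,3,4,2) (4,2,3,4,3) (4,2,3,4,4) (4,2,4,4,2) (4,2,4,4,3) (4,2,4,4,4) — 6.
Summing: 18 + 12 + 6 = 36.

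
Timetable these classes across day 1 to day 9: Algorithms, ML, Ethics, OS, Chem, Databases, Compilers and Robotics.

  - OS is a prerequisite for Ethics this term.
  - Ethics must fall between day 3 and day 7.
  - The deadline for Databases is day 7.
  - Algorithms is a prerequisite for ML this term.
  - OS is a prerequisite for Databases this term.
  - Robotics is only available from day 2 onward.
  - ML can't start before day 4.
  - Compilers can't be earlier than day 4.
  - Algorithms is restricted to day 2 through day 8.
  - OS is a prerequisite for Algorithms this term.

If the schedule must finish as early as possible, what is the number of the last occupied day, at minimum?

day 4

The precedence chain requires at least 3 distinct days.
ML can't be placed before day 4, so the schedule must run through at least day 4.
4 works (last occupied day: day 4): for example Chem in day 1, Databases in day 2, Ethics in day 3, OS in day 1, Compilers in day 4, Robotics in day 2, ML in day 4, Algorithms in day 2.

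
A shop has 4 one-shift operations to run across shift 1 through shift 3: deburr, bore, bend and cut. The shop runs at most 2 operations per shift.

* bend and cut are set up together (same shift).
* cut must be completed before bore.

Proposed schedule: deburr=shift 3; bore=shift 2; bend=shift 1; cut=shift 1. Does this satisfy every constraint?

bend and cut are set up together (same shift) — holds.
cut must be completed before bore — holds.
The shop runs at most 2 operations per shift — holds.

Valid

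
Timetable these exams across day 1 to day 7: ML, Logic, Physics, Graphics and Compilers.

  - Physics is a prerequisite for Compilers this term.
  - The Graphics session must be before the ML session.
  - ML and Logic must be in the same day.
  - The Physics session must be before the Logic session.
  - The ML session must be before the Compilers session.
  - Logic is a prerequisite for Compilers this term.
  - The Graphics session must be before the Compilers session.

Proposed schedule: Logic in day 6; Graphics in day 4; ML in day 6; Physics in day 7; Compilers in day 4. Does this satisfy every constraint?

Invalid. Physics is a prerequisite for Compilers this term.

The Graphics session must be before the ML session — holds.
The ML session must be before the Compilers session — violated.
The Graphics session must be before the Compilers session — violated.
Logic is a prerequisite for Compilers this term — violated.
ML and Logic must be in the same day — holds.
Physics is a prerequisite for Compilers this term — violated.
The Physics session must be before the Logic session — violated.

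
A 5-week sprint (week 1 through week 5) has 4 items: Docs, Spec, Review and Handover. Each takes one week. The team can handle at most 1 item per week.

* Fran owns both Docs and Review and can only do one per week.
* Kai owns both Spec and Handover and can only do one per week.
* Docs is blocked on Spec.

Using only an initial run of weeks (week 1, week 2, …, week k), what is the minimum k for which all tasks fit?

4 weeks

The precedence chain requires at least 2 distinct weeks.
With at most 1 per week and 4 tasks, at least 4 weeks are needed.
4 works (last occupied week: week 4): for example Review=week 3, Spec=week 1, Docs=week 2, Handover=week 4.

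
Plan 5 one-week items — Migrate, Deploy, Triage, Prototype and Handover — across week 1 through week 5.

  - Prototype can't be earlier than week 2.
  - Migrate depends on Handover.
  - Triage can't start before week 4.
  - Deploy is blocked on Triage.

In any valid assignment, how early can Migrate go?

Precedence pushes Migrate to at least week 2.
Migrate at week 2 is achievable: Prototype in week 2, Deploy in week 5, Triage in week 4, Handover in week 1, Migrate in week 2.

week 2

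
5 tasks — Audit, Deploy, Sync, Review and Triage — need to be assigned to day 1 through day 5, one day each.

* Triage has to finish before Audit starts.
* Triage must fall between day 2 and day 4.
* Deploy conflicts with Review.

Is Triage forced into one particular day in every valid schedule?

No

Triage can be day 2 (e.g. Triage=day 2, Deploy=day 1, Audit=day 3, Sync=day 1, Review=day 2) or day 3 (e.g. Triage=day 3, Review=day 2, Deploy=day 1, Sync=day 1, Audit=day 4).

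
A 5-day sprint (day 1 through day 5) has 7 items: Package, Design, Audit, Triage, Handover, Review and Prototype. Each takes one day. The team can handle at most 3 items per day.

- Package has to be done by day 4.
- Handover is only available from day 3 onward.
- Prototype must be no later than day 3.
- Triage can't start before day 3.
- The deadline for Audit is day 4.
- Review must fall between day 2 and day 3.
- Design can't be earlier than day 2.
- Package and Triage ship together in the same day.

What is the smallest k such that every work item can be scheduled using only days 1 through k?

3 days

With at most 3 per day and 7 work items, at least 3 days are needed.
Triage can't be placed before day 3, so the schedule must run through at least day 3.
3 works (last occupied day: day 3): for example Prototype in day 1, Package in day 3, Handover in day 3, Design in day 2, Triage in day 3, Audit in day 1, Review in day 2.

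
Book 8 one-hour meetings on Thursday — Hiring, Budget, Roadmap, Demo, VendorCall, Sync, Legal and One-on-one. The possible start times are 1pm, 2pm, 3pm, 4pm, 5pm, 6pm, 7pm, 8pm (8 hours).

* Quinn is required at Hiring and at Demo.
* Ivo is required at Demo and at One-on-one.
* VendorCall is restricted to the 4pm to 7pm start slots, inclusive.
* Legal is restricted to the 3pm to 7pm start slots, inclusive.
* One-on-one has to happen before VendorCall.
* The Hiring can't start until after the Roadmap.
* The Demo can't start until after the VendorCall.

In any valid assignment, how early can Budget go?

Budget at 1pm is achievable: Demo=5pm, Roadmap=1pm, VendorCall=4pm, Sync=1pm, One-on-one=1pm, Legal=3pm, Hiring=2pm, Budget=1pm.

1pm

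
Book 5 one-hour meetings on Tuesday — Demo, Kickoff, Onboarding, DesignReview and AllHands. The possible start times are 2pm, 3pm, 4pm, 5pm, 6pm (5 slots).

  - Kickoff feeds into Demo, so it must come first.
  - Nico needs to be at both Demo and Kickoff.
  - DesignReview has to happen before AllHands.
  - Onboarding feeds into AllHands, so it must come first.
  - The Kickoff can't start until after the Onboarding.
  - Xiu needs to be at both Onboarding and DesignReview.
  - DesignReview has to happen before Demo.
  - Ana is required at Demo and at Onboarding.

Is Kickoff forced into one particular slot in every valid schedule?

No

Kickoff can be 3pm (e.g. AllHands -> 4pm; DesignReview -> 3pm; Kickoff -> 3pm; Onboarding -> 2pm; Demo -> 4pm) or 4pm (e.g. Demo=5pm, DesignReview=3pm, Onboarding=2pm, Kickoff=4pm, AllHands=4pm).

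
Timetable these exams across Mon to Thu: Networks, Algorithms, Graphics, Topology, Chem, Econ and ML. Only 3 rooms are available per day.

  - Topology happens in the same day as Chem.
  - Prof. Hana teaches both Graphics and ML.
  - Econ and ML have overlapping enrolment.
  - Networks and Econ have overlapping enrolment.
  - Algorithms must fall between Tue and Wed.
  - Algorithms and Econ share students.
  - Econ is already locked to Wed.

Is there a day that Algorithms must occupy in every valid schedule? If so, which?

Algorithms's window is Tue–Wed.
Econ is fixed at Wed, and Algorithms can't share a day with Econ.
So Algorithms must be Tue.

Tue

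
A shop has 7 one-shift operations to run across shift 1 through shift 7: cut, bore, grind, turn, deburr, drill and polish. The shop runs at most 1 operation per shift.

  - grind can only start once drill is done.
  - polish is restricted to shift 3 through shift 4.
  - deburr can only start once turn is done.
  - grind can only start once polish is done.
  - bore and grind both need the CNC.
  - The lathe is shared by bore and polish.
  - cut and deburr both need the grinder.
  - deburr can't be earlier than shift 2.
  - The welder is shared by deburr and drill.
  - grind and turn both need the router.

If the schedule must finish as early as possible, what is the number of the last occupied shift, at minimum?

The precedence chain requires at least 2 distinct shifts.
With at most 1 per shift and 7 operations, at least 7 shifts are needed.
Propagating the time windows through the other constraints, grind can't land before shift 4, so the schedule must run through at least shift 4.
7 works (last occupied shift: shift 7): for example polish -> shift 3; deburr -> shift 2; grind -> shift 5; bore -> shift 7; drill -> shift 4; cut -> shift 6; turn -> shift 1.

shift 7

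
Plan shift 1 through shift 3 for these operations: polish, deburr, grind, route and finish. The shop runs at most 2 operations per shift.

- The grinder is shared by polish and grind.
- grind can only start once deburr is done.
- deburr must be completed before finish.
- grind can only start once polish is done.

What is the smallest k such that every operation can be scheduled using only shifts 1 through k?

The precedence chain requires at least 2 distinct shifts.
With at most 2 per shift and 5 operations, at least 3 shifts are needed.
3 works (last occupied shift: shift 3): for example deburr=shift 1; polish=shift 1; route=shift 3; finish=shift 2; grind=shift 2.

3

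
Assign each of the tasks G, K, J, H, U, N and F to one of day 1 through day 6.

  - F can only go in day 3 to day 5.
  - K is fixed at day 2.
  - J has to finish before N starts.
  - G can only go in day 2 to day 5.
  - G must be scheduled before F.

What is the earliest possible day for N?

day 2

Precedence pushes N to at least day 2.
N at day 2 is achievable: N=day 2, F=day 3, H=day 1, U=day 1, J=day 1, K=day 2, G=day 2.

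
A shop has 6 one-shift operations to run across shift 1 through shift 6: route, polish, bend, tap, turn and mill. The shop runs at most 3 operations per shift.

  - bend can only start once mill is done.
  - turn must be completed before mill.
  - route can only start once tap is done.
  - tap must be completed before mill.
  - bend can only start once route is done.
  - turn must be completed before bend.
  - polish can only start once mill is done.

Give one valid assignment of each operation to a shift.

bend in shift 3; turn in shift 1; route in shift 2; tap in shift 1; polish in shift 3; mill in shift 2

Checking: turn(shift 1) before mill(shift 2); tap(shift 1) before mill(shift 2); route(shift 2) before bend(shift 3); turn(shift 1) before bend(shift 3); mill(shift 2) before bend(shift 3); mill(shift 2) before polish(shift 3); tap(shift 1) before route(shift 2); max 2 per shift (cap 3).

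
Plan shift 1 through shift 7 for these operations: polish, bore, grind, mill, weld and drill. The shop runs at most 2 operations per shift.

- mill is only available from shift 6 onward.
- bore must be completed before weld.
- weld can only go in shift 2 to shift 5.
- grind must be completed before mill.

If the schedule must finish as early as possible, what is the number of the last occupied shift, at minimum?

The precedence chain requires at least 2 distinct shifts.
With at most 2 per shift and 6 operations, at least 3 shifts are needed.
mill can't be placed before shift 6, so the schedule must run through at least shift 6.
6 works (last occupied shift: shift 6): for example mill -> shift 6; polish -> shift 2; grind -> shift 1; weld -> shift 2; drill -> shift 3; bore -> shift 1.

6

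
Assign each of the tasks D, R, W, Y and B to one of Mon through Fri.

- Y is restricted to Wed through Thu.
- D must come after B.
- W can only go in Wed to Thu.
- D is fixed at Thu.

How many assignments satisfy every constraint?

60

Splitting on R: it can be Mon (12), Tue (12), Wed (12), Thu (12), Fri (12). Listing each branch's schedules as (D, W, Y, B):
R=Mon: (Thu,Wed,Wed,Mon) (Thu,Wed,Wed,Tue) (Thu,Wed,Wed,Wed) (Thu,Wed,Thu,Mon) (Thu,Wed,Thu,Tue) (Thu,Wed,Thu,Wed) (Thu,Thu,Wed,Mon) (Thu,Thu,Wed,Tue) (Thu,Thu,Wed,Wed) (Thu,Thu,Thu,Mon) (Thu,Thu,Thu,Tue) (Thu,Thu,Thu,Wed) — 12.
R=Tue: (Thu,Wed,Wed,Mon) (Thu,Wed,Wed,Tue) (Thu,Wed,Wed,Wed) (Thu,Wed,Thu,Mon) (Thu,Wed,Thu,Tue) (Thu,Wed,Thu,Wed) (Thu,Thu,Wed,Mon) (Thu,Thu,Wed,Tue) (Thu,Thu,Wed,Wed) (Thu,Thu,Thu,Mon) (Thu,Thu,Thu,Tue) (Thu,Thu,Thu,Wed) — 12.
R=Wed: (Thu,Wed,Wed,Mon) (Thu,Wed,Wed,Tue) (Thu,Wed,Wed,Wed) (Thu,Wed,Thu,Mon) (Thu,Wed,Thu,Tue) (Thu,Wed,Thu,Wed) (Thu,Thu,Wed,Mon) (Thu,Thu,Wed,Tue) (Thu,Thu,Wed,Wed) (Thu,Thu,Thu,Mon) (Thu,Thu,Thu,Tue) (Thu,Thu,Thu,Wed) — 12.
R=Thu: (Thu,Wed,Wed,Mon) (Thu,Wed,Wed,Tue) (Thu,Wed,Wed,Wed) (Thu,Wed,Thu,Mon) (Thu,Wed,Thu,Tue) (Thu,Wed,Thu,Wed) (Thu,Thu,Wed,Mon) (Thu,Thu,Wed,Tue) (Thu,Thu,Wed,Wed) (Thu,Thu,Thu,Mon) (Thu,Thu,Thu,Tue) (Thu,Thu,Thu,Wed) — 12.
R=Fri: (Thu,Wed,Wed,Mon) (Thu,Wed,Wed,Tue) (Thu,Wed,Wed,Wed) (Thu,Wed,Thu,Mon) (Thu,Wed,Thu,Tue) (Thu,Wed,Thu,Wed) (Thu,Thu,Wed,Mon) (Thu,Thu,Wed,Tue) (Thu,Thu,Wed,Wed) (Thu,Thu,Thu,Mon) (Thu,Thu,Thu,Tue) (Thu,Thu,Thu,Wed) — 12.
Summing: 12 + 12 + 12 + 12 + 12 = 60.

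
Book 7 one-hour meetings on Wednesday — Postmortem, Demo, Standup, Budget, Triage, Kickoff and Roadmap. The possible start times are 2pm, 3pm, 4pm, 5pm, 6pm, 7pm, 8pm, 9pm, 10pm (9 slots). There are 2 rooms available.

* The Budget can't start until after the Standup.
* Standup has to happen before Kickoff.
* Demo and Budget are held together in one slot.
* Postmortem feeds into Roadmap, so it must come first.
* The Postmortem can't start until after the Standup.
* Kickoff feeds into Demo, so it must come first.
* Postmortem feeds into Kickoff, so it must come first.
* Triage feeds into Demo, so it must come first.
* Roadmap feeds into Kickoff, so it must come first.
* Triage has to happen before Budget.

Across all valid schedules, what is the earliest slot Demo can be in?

6pm

Precedence pushes Demo to at least 6pm.
Demo at 6pm is achievable: Postmortem -> 3pm, Budget -> 6pm, Demo -> 6pm, Triage -> 2pm, Standup -> 2pm, Roadmap -> 4pm, Kickoff -> 5pm.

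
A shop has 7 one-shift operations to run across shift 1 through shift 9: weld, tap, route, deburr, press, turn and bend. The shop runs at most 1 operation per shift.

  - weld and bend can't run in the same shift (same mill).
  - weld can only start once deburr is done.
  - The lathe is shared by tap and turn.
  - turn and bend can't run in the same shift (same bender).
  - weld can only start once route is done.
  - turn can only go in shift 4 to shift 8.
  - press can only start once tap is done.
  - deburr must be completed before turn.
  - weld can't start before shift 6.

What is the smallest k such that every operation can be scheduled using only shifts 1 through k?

7 shifts

The precedence chain requires at least 2 distinct shifts.
With at most 1 per shift and 7 operations, at least 7 shifts are needed.
weld can't be placed before shift 6, so the schedule must run through at least shift 6.
7 works (last occupied shift: shift 7): for example press=shift 5; deburr=shift 1; tap=shift 2; turn=shift 4; route=shift 3; bend=shift 7; weld=shift 6.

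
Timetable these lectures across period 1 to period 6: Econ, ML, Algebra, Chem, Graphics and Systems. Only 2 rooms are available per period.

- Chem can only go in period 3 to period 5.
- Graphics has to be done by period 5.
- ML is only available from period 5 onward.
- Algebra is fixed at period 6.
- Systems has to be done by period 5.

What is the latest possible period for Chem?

period 5

Chem is available from period 3; Chem's own window allows nothing later than period 5.
Chem at period 5 is achievable: Econ in period 2, Algebra in period 6, Chem in period 5, Graphics in period 1, ML in period 5, Systems in period 1.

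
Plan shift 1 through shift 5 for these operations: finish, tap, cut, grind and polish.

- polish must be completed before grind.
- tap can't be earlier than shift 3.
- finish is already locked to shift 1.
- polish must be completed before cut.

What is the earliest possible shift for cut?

shift 2

Precedence pushes cut to at least shift 2.
cut at shift 2 is achievable: grind -> shift 2; polish -> shift 1; cut -> shift 2; finish -> shift 1; tap -> shift 3.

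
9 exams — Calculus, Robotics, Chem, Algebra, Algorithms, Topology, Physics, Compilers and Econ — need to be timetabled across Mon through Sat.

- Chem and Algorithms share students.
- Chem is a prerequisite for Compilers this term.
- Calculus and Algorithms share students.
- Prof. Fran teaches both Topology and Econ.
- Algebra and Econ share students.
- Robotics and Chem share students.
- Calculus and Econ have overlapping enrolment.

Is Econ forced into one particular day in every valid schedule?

No

Econ can be Mon (e.g. Physics -> Mon; Compilers -> Tue; Chem -> Mon; Econ -> Mon; Algebra -> Tue; Topology -> Tue; Calculus -> Tue; Robotics -> Tue; Algorithms -> Wed) or Tue (e.g. Algebra in Mon; Compilers in Tue; Robotics in Tue; Econ in Tue; Algorithms in Tue; Physics in Mon; Calculus in Mon; Chem in Mon; Topology in Mon).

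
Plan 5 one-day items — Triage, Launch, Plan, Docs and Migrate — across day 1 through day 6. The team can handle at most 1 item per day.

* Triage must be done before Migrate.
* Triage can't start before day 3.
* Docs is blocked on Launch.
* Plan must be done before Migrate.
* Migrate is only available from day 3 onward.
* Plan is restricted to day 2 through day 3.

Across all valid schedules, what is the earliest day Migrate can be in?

day 4

Migrate is available from day 3; precedence pushes Migrate to at least day 4.
Migrate at day 4 is achievable: Launch in day 1, Plan in day 2, Docs in day 5, Migrate in day 4, Triage in day 3.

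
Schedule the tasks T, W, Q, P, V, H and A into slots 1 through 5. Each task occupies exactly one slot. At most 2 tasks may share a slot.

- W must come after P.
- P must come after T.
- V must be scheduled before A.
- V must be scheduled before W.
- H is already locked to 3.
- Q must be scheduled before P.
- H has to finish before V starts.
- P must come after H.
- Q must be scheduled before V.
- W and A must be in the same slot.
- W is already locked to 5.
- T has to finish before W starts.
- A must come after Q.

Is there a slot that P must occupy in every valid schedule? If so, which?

H is fixed at 3 and must come before P, so P is at least 4.
W is fixed at 5 and must come after P, so P is at most 4.
So P must be 4.

4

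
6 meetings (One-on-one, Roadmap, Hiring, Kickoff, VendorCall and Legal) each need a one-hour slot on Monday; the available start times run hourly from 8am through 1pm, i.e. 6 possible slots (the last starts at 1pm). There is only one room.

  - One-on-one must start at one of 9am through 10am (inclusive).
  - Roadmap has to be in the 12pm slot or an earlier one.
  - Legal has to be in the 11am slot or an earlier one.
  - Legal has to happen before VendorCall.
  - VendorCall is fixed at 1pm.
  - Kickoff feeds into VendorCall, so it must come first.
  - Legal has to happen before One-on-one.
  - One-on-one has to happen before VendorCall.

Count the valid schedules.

Splitting on One-on-one: it can be 9am (6), 10am (12). Listing each branch's schedules as (Roadmap, Hiring, Kickoff, VendorCall, Legal):
One-on-one=9am: (10am,11am,12pm,1pm,8am) (10am,12pm,11am,1pm,8am) (11am,10am,12pm,1pm,8am) (11am,12pm,10am,1pm,8am) (12pm,10am,11am,1pm,8am) (12pm,11am,10am,1pm,8am) — 6.
One-on-one=10am: (8am,11am,12pm,1pm,9am) (8am,12pm,11am,1pm,9am) (9am,11am,12pm,1pm,8am) (9am,12pm,11am,1pm,8am) (11am,8am,12pm,1pm,9am) (11am,9am,12pm,1pm,8am) (11am,12pm,8am,1pm,9am) (11am,12pm,9am,1pm,8am) (12pm,8am,11am,1pm,9am) (12pm,9am,11am,1pm,8am) (12pm,11am,8am,1pm,9am) (12pm,11am,9am,1pm,8am) — 12.
Summing: 6 + 12 = 18.

18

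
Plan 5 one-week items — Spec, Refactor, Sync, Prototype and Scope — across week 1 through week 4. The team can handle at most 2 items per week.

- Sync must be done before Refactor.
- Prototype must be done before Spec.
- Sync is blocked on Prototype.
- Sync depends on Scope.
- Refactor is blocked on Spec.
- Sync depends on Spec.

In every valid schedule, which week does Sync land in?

week 3

Precedence pushes Sync to at least week 3; downstream work caps Sync at week 3.
So Sync is pinned to week 3.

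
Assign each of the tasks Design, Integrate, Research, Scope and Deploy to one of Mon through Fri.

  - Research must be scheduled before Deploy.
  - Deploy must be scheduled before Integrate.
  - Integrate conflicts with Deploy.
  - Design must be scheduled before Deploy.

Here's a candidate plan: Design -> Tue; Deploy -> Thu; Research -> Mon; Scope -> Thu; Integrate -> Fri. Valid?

Valid

Integrate conflicts with Deploy — holds.
Research must be scheduled before Deploy — holds.
Design must be scheduled before Deploy — holds.
Deploy must be scheduled before Integrate — holds.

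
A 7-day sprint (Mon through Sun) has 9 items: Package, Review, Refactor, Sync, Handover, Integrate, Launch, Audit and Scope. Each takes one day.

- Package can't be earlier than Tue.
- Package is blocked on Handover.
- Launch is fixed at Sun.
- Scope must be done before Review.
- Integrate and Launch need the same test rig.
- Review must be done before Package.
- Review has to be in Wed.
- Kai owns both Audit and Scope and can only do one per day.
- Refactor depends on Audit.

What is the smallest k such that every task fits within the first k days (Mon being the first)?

7 days

The precedence chain requires at least 3 distinct days.
Launch can't be placed before Sun — that is day 7 counting from Mon — so the schedule must run through at least 7 days.
7 works (last occupied day: Sun): for example Scope -> Tue, Audit -> Mon, Integrate -> Mon, Package -> Thu, Review -> Wed, Sync -> Mon, Launch -> Sun, Handover -> Mon, Refactor -> Tue.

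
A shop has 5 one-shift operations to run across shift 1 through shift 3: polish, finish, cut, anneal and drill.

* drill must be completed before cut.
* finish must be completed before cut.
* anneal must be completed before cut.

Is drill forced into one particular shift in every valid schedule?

No

drill can be shift 1 (e.g. polish -> shift 1, finish -> shift 1, cut -> shift 2, anneal -> shift 1, drill -> shift 1) or shift 2 (e.g. finish=shift 1; polish=shift 1; cut=shift 3; drill=shift 2; anneal=shift 1).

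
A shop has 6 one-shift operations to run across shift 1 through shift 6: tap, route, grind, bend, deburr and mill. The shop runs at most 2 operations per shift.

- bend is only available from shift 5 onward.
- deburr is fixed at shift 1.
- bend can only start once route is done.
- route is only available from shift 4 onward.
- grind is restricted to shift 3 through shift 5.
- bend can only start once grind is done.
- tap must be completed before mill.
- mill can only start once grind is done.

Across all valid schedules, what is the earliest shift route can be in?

shift 4

Route is available from shift 4; downstream work caps route at shift 5.
route at shift 4 is achievable: bend -> shift 5, deburr -> shift 1, grind -> shift 3, tap -> shift 1, route -> shift 4, mill -> shift 4.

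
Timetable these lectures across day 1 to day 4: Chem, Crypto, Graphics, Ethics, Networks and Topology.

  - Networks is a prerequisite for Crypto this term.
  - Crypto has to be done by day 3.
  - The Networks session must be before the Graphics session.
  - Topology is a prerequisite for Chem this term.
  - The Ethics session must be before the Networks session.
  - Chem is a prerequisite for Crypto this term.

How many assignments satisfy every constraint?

Enumerating: Graphics -> day 3, Crypto -> day 3, Networks -> day 2, Topology -> day 1, Chem -> day 2, Ethics -> day 1 | Graphics in day 4; Ethics in day 1; Networks in day 2; Topology in day 1; Crypto in day 3; Chem in day 2.

2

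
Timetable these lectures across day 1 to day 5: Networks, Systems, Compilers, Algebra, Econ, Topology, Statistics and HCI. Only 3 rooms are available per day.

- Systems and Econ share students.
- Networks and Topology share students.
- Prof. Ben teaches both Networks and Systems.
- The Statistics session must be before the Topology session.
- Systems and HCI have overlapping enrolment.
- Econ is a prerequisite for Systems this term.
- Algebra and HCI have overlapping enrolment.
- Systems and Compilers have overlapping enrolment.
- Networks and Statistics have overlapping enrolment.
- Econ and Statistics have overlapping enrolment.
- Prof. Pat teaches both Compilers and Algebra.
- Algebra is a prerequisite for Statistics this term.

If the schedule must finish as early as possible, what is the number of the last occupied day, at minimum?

3

The precedence chain requires at least 3 distinct days.
With at most 3 per day and 8 lectures, at least 3 days are needed.
3 works (last occupied day: day 3): for example Compilers=day 3, HCI=day 3, Econ=day 1, Networks=day 1, Topology=day 3, Statistics=day 2, Systems=day 2, Algebra=day 1.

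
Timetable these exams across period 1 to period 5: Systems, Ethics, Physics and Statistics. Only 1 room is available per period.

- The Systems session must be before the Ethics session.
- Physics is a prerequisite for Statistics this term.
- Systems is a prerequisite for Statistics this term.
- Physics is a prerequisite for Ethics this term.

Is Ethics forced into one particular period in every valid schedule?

Ethics can be period 3 (e.g. Statistics -> period 4, Systems -> period 1, Physics -> period 2, Ethics -> period 3) or period 4 (e.g. Statistics in period 3; Physics in period 2; Systems in period 1; Ethics in period 4).

No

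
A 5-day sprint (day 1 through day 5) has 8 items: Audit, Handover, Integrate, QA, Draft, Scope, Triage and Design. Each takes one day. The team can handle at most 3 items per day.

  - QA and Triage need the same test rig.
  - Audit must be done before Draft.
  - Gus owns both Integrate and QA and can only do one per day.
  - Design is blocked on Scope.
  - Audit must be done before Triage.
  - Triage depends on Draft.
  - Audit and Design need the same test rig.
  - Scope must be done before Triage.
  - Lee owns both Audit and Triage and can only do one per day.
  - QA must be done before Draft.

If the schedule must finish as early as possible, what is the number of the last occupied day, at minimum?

day 3

The precedence chain requires at least 3 distinct days.
With at most 3 per day and 8 tasks, at least 3 days are needed.
3 works (last occupied day: day 3): for example Handover=day 2, Audit=day 1, QA=day 1, Integrate=day 3, Draft=day 2, Triage=day 3, Scope=day 1, Design=day 2.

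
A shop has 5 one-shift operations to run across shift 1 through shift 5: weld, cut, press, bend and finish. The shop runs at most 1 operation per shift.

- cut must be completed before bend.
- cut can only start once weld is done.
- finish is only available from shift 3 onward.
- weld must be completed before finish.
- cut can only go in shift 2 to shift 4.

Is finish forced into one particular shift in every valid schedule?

No

finish can be shift 3 (e.g. press=shift 5, bend=shift 4, cut=shift 2, finish=shift 3, weld=shift 1) or shift 4 (e.g. weld in shift 1, cut in shift 2, finish in shift 4, bend in shift 3, press in shift 5).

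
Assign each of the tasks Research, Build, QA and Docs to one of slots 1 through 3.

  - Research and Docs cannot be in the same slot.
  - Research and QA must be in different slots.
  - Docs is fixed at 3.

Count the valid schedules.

Splitting on Research: it can be 1 (6), 2 (6). Listing each branch's schedules as (Build, QA, Docs):
Research=1: (1,2,3) (1,3,3) (2,2,3) (2,3,3) (3,2,3) (3,3,3) — 6.
Research=2: (1,1,3) (1,3,3) (2,1,3) (2,3,3) (3,1,3) (3,3,3) — 6.
Summing: 6 + 6 = 12.

12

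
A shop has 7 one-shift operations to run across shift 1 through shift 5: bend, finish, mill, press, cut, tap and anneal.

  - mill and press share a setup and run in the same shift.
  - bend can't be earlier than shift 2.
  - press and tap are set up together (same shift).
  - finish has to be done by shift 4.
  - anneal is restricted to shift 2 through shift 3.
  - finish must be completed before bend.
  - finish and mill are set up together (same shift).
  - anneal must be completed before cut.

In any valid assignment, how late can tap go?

shift 4

Tap must be in the same shift as finish, which can't be after shift 4, so tap is at most shift 4.
tap at shift 4 is achievable: tap=shift 4, anneal=shift 2, bend=shift 5, cut=shift 3, finish=shift 4, mill=shift 4, press=shift 4.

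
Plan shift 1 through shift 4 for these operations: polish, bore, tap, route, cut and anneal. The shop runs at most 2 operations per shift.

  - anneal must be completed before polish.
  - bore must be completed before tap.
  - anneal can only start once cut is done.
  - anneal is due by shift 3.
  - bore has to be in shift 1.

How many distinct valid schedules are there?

30

Splitting on polish: it can be shift 3 (7), shift 4 (23). Listing each branch's schedules as (bore, tap, route, cut, anneal) by shift number:
polish=shift 3: (1,2,3,1,2) (1,2,4,1,2) (1,3,2,1,2) (1,3,4,1,2) (1,4,2,1,2) (1,4,3,1,2) (1,4,4,1,2) — 7.
polish=shift 4: (1,2,1,2,3) (1,2,2,1,3) (1,2,3,1,2) (1,2,3,1,3) (1,2,3,2,3) (1,2,4,1,2) (1,2,4,1,3) (1,2,4,2,3) (1,3,1,2,3) (1,3,2,1,2) (1,3,2,1,3) (1,3,2,2,3) (1,3,3,1,2) (1,3,4,1,2) (1,3,4,1,3) (1,3,4,2,3) (1,4,1,2,3) (1,4,2,1,2) (1,4,2,1,3) (1,4,2,2,3) (1,4,3,1,2) (1,4,3,1,3) (1,4,3,2,3) — 23.
Summing: 7 + 23 = 30.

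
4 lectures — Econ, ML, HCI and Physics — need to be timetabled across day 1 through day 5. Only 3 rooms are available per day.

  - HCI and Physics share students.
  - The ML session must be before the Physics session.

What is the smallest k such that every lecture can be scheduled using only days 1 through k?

2

The precedence chain requires at least 2 distinct days.
With at most 3 per day and 4 lectures, at least 2 days are needed.
2 works (last occupied day: day 2): for example ML=day 1, HCI=day 1, Econ=day 1, Physics=day 2.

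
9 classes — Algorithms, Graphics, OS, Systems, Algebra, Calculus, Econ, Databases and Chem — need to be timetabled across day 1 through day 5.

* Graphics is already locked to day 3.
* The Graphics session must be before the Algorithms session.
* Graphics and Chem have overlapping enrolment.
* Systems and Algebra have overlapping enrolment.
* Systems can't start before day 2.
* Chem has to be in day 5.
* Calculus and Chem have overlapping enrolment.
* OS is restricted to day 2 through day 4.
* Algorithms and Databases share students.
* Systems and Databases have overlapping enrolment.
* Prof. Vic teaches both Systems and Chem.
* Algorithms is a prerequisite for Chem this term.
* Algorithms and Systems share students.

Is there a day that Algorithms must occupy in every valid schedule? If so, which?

Graphics is fixed at day 3 and must come before Algorithms, so Algorithms is at least day 4.
Chem is fixed at day 5 and must come after Algorithms, so Algorithms is at most day 4.
So Algorithms must be day 4.

day 4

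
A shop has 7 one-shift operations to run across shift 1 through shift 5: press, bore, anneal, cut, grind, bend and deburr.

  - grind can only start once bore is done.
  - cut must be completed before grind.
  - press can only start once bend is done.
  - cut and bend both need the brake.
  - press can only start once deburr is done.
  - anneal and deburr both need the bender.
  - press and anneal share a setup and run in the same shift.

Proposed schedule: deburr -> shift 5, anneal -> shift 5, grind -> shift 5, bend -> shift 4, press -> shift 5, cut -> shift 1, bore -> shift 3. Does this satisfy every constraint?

press and anneal share a setup and run in the same shift — holds.
cut and bend both need the brake — holds.
press can only start once deburr is done — violated.
press can only start once bend is done — holds.
anneal and deburr both need the bender — violated.
cut must be completed before grind — holds.
grind can only start once bore is done — holds.

No. anneal and deburr both need the bender is not satisfied.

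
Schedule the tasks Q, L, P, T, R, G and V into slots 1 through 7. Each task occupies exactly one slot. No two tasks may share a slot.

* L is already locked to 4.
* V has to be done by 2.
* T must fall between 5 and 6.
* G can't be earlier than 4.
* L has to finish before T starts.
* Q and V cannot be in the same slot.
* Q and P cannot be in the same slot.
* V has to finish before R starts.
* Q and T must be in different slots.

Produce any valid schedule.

G=6; P=7; T=5; L=4; R=2; Q=3; V=1

Checking: L(4) before T(5); V(1) before R(2); Q(3) != V(1); Q(3) != T(5); Q(3) != P(7); G=6 in [4,7]; L=4 in [4,4]; V=1 in [1,2]; T=5 in [5,6]; max 1 per slot (cap 1).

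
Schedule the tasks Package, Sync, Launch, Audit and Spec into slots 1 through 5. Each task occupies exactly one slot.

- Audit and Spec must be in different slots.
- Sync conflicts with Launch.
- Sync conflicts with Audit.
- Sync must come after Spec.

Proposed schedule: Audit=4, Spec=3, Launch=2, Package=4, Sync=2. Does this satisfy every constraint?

No. Sync must come after Spec is not satisfied.

Audit and Spec must be in different slots — holds.
Sync conflicts with Audit — holds.
Sync must come after Spec — violated.
Sync conflicts with Launch — violated.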